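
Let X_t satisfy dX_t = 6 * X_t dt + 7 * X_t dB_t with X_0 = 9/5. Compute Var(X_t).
Var(X_t) = 81*(exp(49*t) - 1)*exp(12*t)/25

For GBM dX = mu X dt + sigma X dB with X_0 = x_0, apply Itô to Y = log X: dY = (mu - sigma^2/2) dt + sigma dB, so Y_t = log(x_0) + (mu - sigma^2/2) t + sigma B_t and hence X_t = x_0 * exp((mu - sigma^2/2) t + sigma B_t).
With mu = 6, sigma = 7, x_0 = 9/5, this gives:
  X_t = 9/5 * exp((-37/2) * t + (7) * B_t).
Since sigma*B_t ~ Normal(0, sigma^2 t), E[exp(sigma*B_t)] = exp(sigma^2 t / 2); so E[X_t] = x_0 * exp((mu - sigma^2/2) t) * exp(sigma^2 t / 2) = x_0 * exp(mu t) = 9*exp(6*t)/5.
Var(X_t) = E[X_t^2] - (E[X_t])^2 = x_0^2 * exp(2 mu t) * (exp(sigma^2 t) - 1) = 81*(exp(49*t) - 1)*exp(12*t)/25.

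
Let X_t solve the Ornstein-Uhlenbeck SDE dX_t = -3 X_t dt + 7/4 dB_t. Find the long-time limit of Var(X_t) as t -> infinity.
lim Var(X_t) = 49/96

The OU SDE dX = -theta X dt + sigma dB admits the integrating factor exp(theta t): d(exp(theta t) X_t) = sigma exp(theta t) dB_t. Integrating from 0 to t gives X_t = x_0 * exp(-theta t) + sigma * int_0^t exp(-theta (t-s)) dB_s for any initial x_0. The Itô integral has variance (by the Itô isometry) sigma^2 * int_0^t exp(-2 theta (t - s)) ds = sigma^2 * (1 - exp(-2 theta t)) / (2 theta), independent of x_0.
With theta = 3, sigma = 7/4:
  Var(X_t) = (7/4)^2 * (1 - exp(-2*3 t)) / (2 * 3) = 49/96 - 49*exp(-6*t)/96.
As t -> infinity, exp(-2*3 t) -> 0, so the stationary variance is sigma^2 / (2 theta) = 49/96.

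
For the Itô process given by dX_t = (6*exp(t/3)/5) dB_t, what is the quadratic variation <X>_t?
<X>_t = 54*exp(2*t/3)/25 - 54/25

For an Itô process dX_t = a(t) dt + b(t) dB_t, the quadratic variation is <X>_t = int_0^t b(s)^2 ds (the drift term does not contribute). Here b(s) = 6*exp(s/3)/5, so
  b(s)^2 = 36*exp(2*s/3)/25.
Integrating from 0 to t:
  <X>_t = int_0^t (36*exp(2*s/3)/25) ds = 54*exp(2*t/3)/25 - 54/25.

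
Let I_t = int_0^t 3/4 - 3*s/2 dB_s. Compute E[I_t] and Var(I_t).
E[I_t] = 0; Var(I_t) = 3*t*(4*t^2 - 6*t + 3)/16

The Itô integral of a deterministic integrand f(s) has mean 0 because each increment f(s) * (B_{s+ds} - B_s) has mean 0. By the Itô isometry:
  Var( int_0^t f(s) dB_s ) = E[ (int_0^t f(s) dB_s)^2 ] = int_0^t f(s)^2 ds.
Here f(s) = 3/4 - 3*s/2, so f(s)^2 = 9*(2*s - 1)^2/16. Integrate:
  int_0^t (9*(2*s - 1)^2/16) ds = 3*t*(4*t^2 - 6*t + 3)/16.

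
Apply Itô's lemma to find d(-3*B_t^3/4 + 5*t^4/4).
d(-3*B_t^3/4 + 5*t^4/4) = (-9*B_t/4 + 5*t^3) dt + (-9*B_t^2/4) dB_t

Itô's formula for f(t, x): d f(t, B_t) = (f_t + (1/2) f_xx) dt + f_x dB_t. Compute partials of f(t, x) = 5*t^4/4 - 3*x^3/4:
  f_t(t,x)  = 5*t^3
  f_x(t,x)  = -9*x^2/4
  f_xx(t,x) = -9*x/2
Assemble drift = f_t + (1/2) f_xx = 5*t^3 - 9*x/4 and diffusion = f_x = -9*x^2/4. Substituting x = B_t:
  d(-3*B_t^3/4 + 5*t^4/4) = (-9*B_t/4 + 5*t^3) dt + (-9*B_t^2/4) dB_t.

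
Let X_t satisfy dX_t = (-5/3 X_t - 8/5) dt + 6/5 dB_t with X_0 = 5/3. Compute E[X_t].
E[X_t] = -24/25 + 197*exp(-5*t/3)/75

Taking expectations and using E[dB_t] = 0, the mean m(t) = E[X_t] satisfies the ODE m'(t) = a m(t) + b with m(0) = x_0. With a = -5/3, b = -8/5, x_0 = 5/3, the solution is
  m(t) = x_0 * exp(a t) + (b/a) * (exp(a t) - 1)
       = (5/3) * exp((-5/3) t) + ((-8/5)/(-5/3)) * (exp((-5/3) t) - 1)
       = -24/25 + 197*exp(-5*t/3)/75.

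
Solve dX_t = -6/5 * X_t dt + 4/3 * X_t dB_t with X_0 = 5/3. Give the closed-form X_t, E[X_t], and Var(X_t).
X_t = 5/3 * exp((-94/45) t + (4/3) B_t); E[X_t] = 5*exp(-6*t/5)/3; Var(X_t) = (25*exp(16*t/9) - 25)*exp(-12*t/5)/9

For GBM dX = mu X dt + sigma X dB with X_0 = x_0, apply Itô to Y = log X: dY = (mu - sigma^2/2) dt + sigma dB, so Y_t = log(x_0) + (mu - sigma^2/2) t + sigma B_t and hence X_t = x_0 * exp((mu - sigma^2/2) t + sigma B_t).
With mu = -6/5, sigma = 4/3, x_0 = 5/3, this gives:
  X_t = 5/3 * exp((-94/45) * t + (4/3) * B_t).
Since sigma*B_t ~ Normal(0, sigma^2 t), E[exp(sigma*B_t)] = exp(sigma^2 t / 2); so E[X_t] = x_0 * exp((mu - sigma^2/2) t) * exp(sigma^2 t / 2) = x_0 * exp(mu t) = 5*exp(-6*t/5)/3.
Var(X_t) = E[X_t^2] - (E[X_t])^2 = x_0^2 * exp(2 mu t) * (exp(sigma^2 t) - 1) = (25*exp(16*t/9) - 25)*exp(-12*t/5)/9.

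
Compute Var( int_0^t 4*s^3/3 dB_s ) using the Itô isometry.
Var = 16*t^7/63

The Itô integral of a deterministic integrand f(s) has mean 0 because each increment f(s) * (B_{s+ds} - B_s) has mean 0. By the Itô isometry:
  Var( int_0^t f(s) dB_s ) = E[ (int_0^t f(s) dB_s)^2 ] = int_0^t f(s)^2 ds.
Here f(s) = 4*s^3/3, so f(s)^2 = 16*s^6/9. Integrate:
  int_0^t (16*s^6/9) ds = 16*t^7/63.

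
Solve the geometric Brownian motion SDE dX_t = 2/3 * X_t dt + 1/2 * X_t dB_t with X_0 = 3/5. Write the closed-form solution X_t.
X_t = 3/5 * exp((13/24) * t + (1/2) * B_t)

For GBM dX = mu X dt + sigma X dB with X_0 = x_0, apply Itô to Y = log X: dY = (mu - sigma^2/2) dt + sigma dB, so Y_t = log(x_0) + (mu - sigma^2/2) t + sigma B_t and hence X_t = x_0 * exp((mu - sigma^2/2) t + sigma B_t).
With mu = 2/3, sigma = 1/2, x_0 = 3/5, this gives:
  X_t = 3/5 * exp((13/24) * t + (1/2) * B_t).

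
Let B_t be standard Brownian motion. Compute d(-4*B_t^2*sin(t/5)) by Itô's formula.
d(-4*B_t^2*sin(t/5)) = (-4*B_t^2*cos(t/5)/5 - 4*sin(t/5)) dt + (-8*B_t*sin(t/5)) dB_t

Itô's formula for f(t, x): d f(t, B_t) = (f_t + (1/2) f_xx) dt + f_x dB_t. Compute partials of f(t, x) = -4*x^2*sin(t/5):
  f_t(t,x)  = -4*x^2*cos(t/5)/5
  f_x(t,x)  = -8*x*sin(t/5)
  f_xx(t,x) = -8*sin(t/5)
Assemble drift = f_t + (1/2) f_xx = -4*x^2*cos(t/5)/5 - 4*sin(t/5) and diffusion = f_x = -8*x*sin(t/5). Substituting x = B_t:
  d(-4*B_t^2*sin(t/5)) = (-4*B_t^2*cos(t/5)/5 - 4*sin(t/5)) dt + (-8*B_t*sin(t/5)) dB_t.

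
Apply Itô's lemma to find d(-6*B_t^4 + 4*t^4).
d(-6*B_t^4 + 4*t^4) = (-36*B_t^2 + 16*t^3) dt + (-24*B_t^3) dB_t

Itô's formula for f(t, x): d f(t, B_t) = (f_t + (1/2) f_xx) dt + f_x dB_t. Compute partials of f(t, x) = 4*t^4 - 6*x^4:
  f_t(t,x)  = 16*t^3
  f_x(t,x)  = -24*x^3
  f_xx(t,x) = -72*x^2
Assemble drift = f_t + (1/2) f_xx = 16*t^3 - 36*x^2 and diffusion = f_x = -24*x^3. Substituting x = B_t:
  d(-6*B_t^4 + 4*t^4) = (-36*B_t^2 + 16*t^3) dt + (-24*B_t^3) dB_t.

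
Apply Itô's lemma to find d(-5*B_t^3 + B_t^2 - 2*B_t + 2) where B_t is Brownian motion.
d(-5*B_t^3 + B_t^2 - 2*B_t + 2) = (1 - 15*B_t) dt + (-15*B_t^2 + 2*B_t - 2) dB_t

Itô's formula for f(B_t) gives d f(B_t) = f'(B_t) dB_t + (1/2) f''(B_t) dt. Compute derivatives of f(x) = -5*x^3 + x^2 - 2*x + 2:
  f'(x)  = -15*x^2 + 2*x - 2
  f''(x) = 2 - 30*x
Substitute x = B_t and multiply the f'' term by 1/2:
  drift     = (1/2) * (2 - 30*x) evaluated at B_t = 1 - 15*B_t
  diffusion = (-15*x^2 + 2*x - 2) evaluated at B_t = -15*B_t^2 + 2*B_t - 2
Therefore d(-5*B_t^3 + B_t^2 - 2*B_t + 2) = (1 - 15*B_t) dt + (-15*B_t^2 + 2*B_t - 2) dB_t.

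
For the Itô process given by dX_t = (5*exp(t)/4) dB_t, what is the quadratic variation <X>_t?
<X>_t = 25*exp(2*t)/32 - 25/32

For an Itô process dX_t = a(t) dt + b(t) dB_t, the quadratic variation is <X>_t = int_0^t b(s)^2 ds (the drift term does not contribute). Here b(s) = 5*exp(s)/4, so
  b(s)^2 = 25*exp(2*s)/16.
Integrating from 0 to t:
  <X>_t = int_0^t (25*exp(2*s)/16) ds = 25*exp(2*t)/32 - 25/32.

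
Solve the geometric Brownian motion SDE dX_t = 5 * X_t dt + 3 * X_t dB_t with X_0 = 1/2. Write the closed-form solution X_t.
X_t = 1/2 * exp((1/2) * t + (3) * B_t)

For GBM dX = mu X dt + sigma X dB with X_0 = x_0, apply Itô to Y = log X: dY = (mu - sigma^2/2) dt + sigma dB, so Y_t = log(x_0) + (mu - sigma^2/2) t + sigma B_t and hence X_t = x_0 * exp((mu - sigma^2/2) t + sigma B_t).
With mu = 5, sigma = 3, x_0 = 1/2, this gives:
  X_t = 1/2 * exp((1/2) * t + (3) * B_t).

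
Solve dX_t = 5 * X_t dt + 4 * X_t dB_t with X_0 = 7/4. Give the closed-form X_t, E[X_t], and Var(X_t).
X_t = 7/4 * exp((-3) t + (4) B_t); E[X_t] = 7*exp(5*t)/4; Var(X_t) = 49*(exp(16*t) - 1)*exp(10*t)/16

For GBM dX = mu X dt + sigma X dB with X_0 = x_0, apply Itô to Y = log X: dY = (mu - sigma^2/2) dt + sigma dB, so Y_t = log(x_0) + (mu - sigma^2/2) t + sigma B_t and hence X_t = x_0 * exp((mu - sigma^2/2) t + sigma B_t).
With mu = 5, sigma = 4, x_0 = 7/4, this gives:
  X_t = 7/4 * exp((-3) * t + (4) * B_t).
Since sigma*B_t ~ Normal(0, sigma^2 t), E[exp(sigma*B_t)] = exp(sigma^2 t / 2); so E[X_t] = x_0 * exp((mu - sigma^2/2) t) * exp(sigma^2 t / 2) = x_0 * exp(mu t) = 7*exp(5*t)/4.
Var(X_t) = E[X_t^2] - (E[X_t])^2 = x_0^2 * exp(2 mu t) * (exp(sigma^2 t) - 1) = 49*(exp(16*t) - 1)*exp(10*t)/16.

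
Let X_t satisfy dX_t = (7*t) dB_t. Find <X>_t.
<X>_t = 49*t^3/3

For an Itô process dX_t = a(t) dt + b(t) dB_t, the quadratic variation is <X>_t = int_0^t b(s)^2 ds (the drift term does not contribute). Here b(s) = 7*s, so
  b(s)^2 = 49*s^2.
Integrating from 0 to t:
  <X>_t = int_0^t (49*s^2) ds = 49*t^3/3.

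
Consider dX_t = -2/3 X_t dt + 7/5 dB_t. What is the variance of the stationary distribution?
lim Var(X_t) = 147/100

The OU SDE dX = -theta X dt + sigma dB admits the integrating factor exp(theta t): d(exp(theta t) X_t) = sigma exp(theta t) dB_t. Integrating from 0 to t gives X_t = x_0 * exp(-theta t) + sigma * int_0^t exp(-theta (t-s)) dB_s for any initial x_0. The Itô integral has variance (by the Itô isometry) sigma^2 * int_0^t exp(-2 theta (t - s)) ds = sigma^2 * (1 - exp(-2 theta t)) / (2 theta), independent of x_0.
With theta = 2/3, sigma = 7/5:
  Var(X_t) = (7/5)^2 * (1 - exp(-2*2/3 t)) / (2 * 2/3) = 147/100 - 147*exp(-4*t/3)/100.
As t -> infinity, exp(-2*2/3 t) -> 0, so the stationary variance is sigma^2 / (2 theta) = 147/100.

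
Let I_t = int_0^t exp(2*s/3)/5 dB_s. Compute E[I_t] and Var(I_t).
E[I_t] = 0; Var(I_t) = 3*exp(4*t/3)/100 - 3/100

The Itô integral of a deterministic integrand f(s) has mean 0 because each increment f(s) * (B_{s+ds} - B_s) has mean 0. By the Itô isometry:
  Var( int_0^t f(s) dB_s ) = E[ (int_0^t f(s) dB_s)^2 ] = int_0^t f(s)^2 ds.
Here f(s) = exp(2*s/3)/5, so f(s)^2 = exp(4*s/3)/25. Integrate:
  int_0^t (exp(4*s/3)/25) ds = 3*exp(4*t/3)/100 - 3/100.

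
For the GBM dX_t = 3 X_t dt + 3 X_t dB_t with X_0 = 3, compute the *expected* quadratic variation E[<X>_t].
E[<X>_t] = 27*exp(15*t)/5 - 27/5

<X>_t = int_0^t (3 * X_s)^2 ds. Taking expectation inside the integral: E[<X>_t] = 3^2 * int_0^t E[X_s^2] ds. For GBM, E[X_s^2] = x_0^2 * exp((2 mu + sigma^2) s). Integrating:
  E[<X>_t] = 3^2 * 3^2 * (exp((2*3 + 3^2) t) - 1) / (2*3 + 3^2)
           = 3^2 * 3^2 * (exp(15 t) - 1) / 15 = 27*exp(15*t)/5 - 27/5.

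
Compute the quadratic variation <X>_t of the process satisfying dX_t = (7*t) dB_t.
<X>_t = 49*t^3/3

For an Itô process dX_t = a(t) dt + b(t) dB_t, the quadratic variation is <X>_t = int_0^t b(s)^2 ds (the drift term does not contribute). Here b(s) = 7*s, so
  b(s)^2 = 49*s^2.
Integrating from 0 to t:
  <X>_t = int_0^t (49*s^2) ds = 49*t^3/3.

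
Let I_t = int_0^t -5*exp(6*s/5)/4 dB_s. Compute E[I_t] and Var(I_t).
E[I_t] = 0; Var(I_t) = 125*exp(12*t/5)/192 - 125/192

The Itô integral of a deterministic integrand f(s) has mean 0 because each increment f(s) * (B_{s+ds} - B_s) has mean 0. By the Itô isometry:
  Var( int_0^t f(s) dB_s ) = E[ (int_0^t f(s) dB_s)^2 ] = int_0^t f(s)^2 ds.
Here f(s) = -5*exp(6*s/5)/4, so f(s)^2 = 25*exp(12*s/5)/16. Integrate:
  int_0^t (25*exp(12*s/5)/16) ds = 125*exp(12*t/5)/192 - 125/192.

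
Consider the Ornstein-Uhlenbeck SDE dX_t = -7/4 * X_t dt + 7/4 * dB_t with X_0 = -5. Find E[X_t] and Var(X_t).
E[X_t] = -5*exp(-7*t/4); Var(X_t) = 7/8 - 7*exp(-7*t/2)/8

The OU SDE dX = -theta X dt + sigma dB admits the integrating factor exp(theta t): d(exp(theta t) X_t) = sigma exp(theta t) dB_t. Integrating from 0 to t:
  X_t = x_0 * exp(-theta t) + sigma * int_0^t exp(-theta (t-s)) dB_s.
The Itô integral has mean 0 and (by the Itô isometry) variance sigma^2 * int_0^t exp(-2 theta (t - s)) ds = sigma^2 * (1 - exp(-2 theta t)) / (2 theta).
With theta = 7/4, sigma = 7/4, x_0 = -5:
  E[X_t] = -5 * exp(-7/4 t) = -5*exp(-7*t/4)
  Var(X_t) = (7/4)^2 * (1 - exp(-2*7/4 t)) / (2 * 7/4) = 7/8 - 7*exp(-7*t/2)/8.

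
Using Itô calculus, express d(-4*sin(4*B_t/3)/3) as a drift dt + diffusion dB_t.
d(-4*sin(4*B_t/3)/3) = (32*sin(4*B_t/3)/27) dt + (-16*cos(4*B_t/3)/9) dB_t

Itô's formula for f(B_t) gives d f(B_t) = f'(B_t) dB_t + (1/2) f''(B_t) dt. Compute derivatives of f(x) = -4*sin(4*x/3)/3:
  f'(x)  = -16*cos(4*x/3)/9
  f''(x) = 64*sin(4*x/3)/27
Substitute x = B_t and multiply the f'' term by 1/2:
  drift     = (1/2) * (64*sin(4*x/3)/27) evaluated at B_t = 32*sin(4*B_t/3)/27
  diffusion = (-16*cos(4*x/3)/9) evaluated at B_t = -16*cos(4*B_t/3)/9
Therefore d(-4*sin(4*B_t/3)/3) = (32*sin(4*B_t/3)/27) dt + (-16*cos(4*B_t/3)/9) dB_t.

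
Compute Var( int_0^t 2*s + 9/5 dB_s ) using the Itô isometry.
Var = t*(100*t^2 + 270*t + 243)/75

The Itô integral of a deterministic integrand f(s) has mean 0 because each increment f(s) * (B_{s+ds} - B_s) has mean 0. By the Itô isometry:
  Var( int_0^t f(s) dB_s ) = E[ (int_0^t f(s) dB_s)^2 ] = int_0^t f(s)^2 ds.
Here f(s) = 2*s + 9/5, so f(s)^2 = (10*s + 9)^2/25. Integrate:
  int_0^t ((10*s + 9)^2/25) ds = t*(100*t^2 + 270*t + 243)/75.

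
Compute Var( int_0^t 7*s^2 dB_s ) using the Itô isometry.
Var = 49*t^5/5

The Itô integral of a deterministic integrand f(s) has mean 0 because each increment f(s) * (B_{s+ds} - B_s) has mean 0. By the Itô isometry:
  Var( int_0^t f(s) dB_s ) = E[ (int_0^t f(s) dB_s)^2 ] = int_0^t f(s)^2 ds.
Here f(s) = 7*s^2, so f(s)^2 = 49*s^4. Integrate:
  int_0^t (49*s^4) ds = 49*t^5/5.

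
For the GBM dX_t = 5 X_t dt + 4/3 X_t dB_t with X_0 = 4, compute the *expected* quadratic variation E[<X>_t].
E[<X>_t] = 128*exp(106*t/9)/53 - 128/53

<X>_t = int_0^t ((4/3) * X_s)^2 ds. Taking expectation inside the integral: E[<X>_t] = (4/3)^2 * int_0^t E[X_s^2] ds. For GBM, E[X_s^2] = x_0^2 * exp((2 mu + sigma^2) s). Integrating:
  E[<X>_t] = (4/3)^2 * 4^2 * (exp((2*5 + (4/3)^2) t) - 1) / (2*5 + (4/3)^2)
           = (4/3)^2 * 4^2 * (exp((106/9) t) - 1) / (106/9) = 128*exp(106*t/9)/53 - 128/53.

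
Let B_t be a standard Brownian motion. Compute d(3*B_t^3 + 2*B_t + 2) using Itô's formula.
d(3*B_t^3 + 2*B_t + 2) = (9*B_t) dt + (9*B_t^2 + 2) dB_t

Itô's formula for f(B_t) gives d f(B_t) = f'(B_t) dB_t + (1/2) f''(B_t) dt. Compute derivatives of f(x) = 3*x^3 + 2*x + 2:
  f'(x)  = 9*x^2 + 2
  f''(x) = 18*x
Substitute x = B_t and multiply the f'' term by 1/2:
  drift     = (1/2) * (18*x) evaluated at B_t = 9*B_t
  diffusion = (9*x^2 + 2) evaluated at B_t = 9*B_t^2 + 2
Therefore d(3*B_t^3 + 2*B_t + 2) = (9*B_t) dt + (9*B_t^2 + 2) dB_t.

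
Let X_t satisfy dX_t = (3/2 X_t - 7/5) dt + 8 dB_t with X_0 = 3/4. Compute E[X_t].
E[X_t] = 14/15 - 11*exp(3*t/2)/60

Taking expectations and using E[dB_t] = 0, the mean m(t) = E[X_t] satisfies the ODE m'(t) = a m(t) + b with m(0) = x_0. With a = 3/2, b = -7/5, x_0 = 3/4, the solution is
  m(t) = x_0 * exp(a t) + (b/a) * (exp(a t) - 1)
       = (3/4) * exp((3/2) t) + ((-7/5)/(3/2)) * (exp((3/2) t) - 1)
       = 14/15 - 11*exp(3*t/2)/60.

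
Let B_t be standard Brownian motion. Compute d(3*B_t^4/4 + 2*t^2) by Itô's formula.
d(3*B_t^4/4 + 2*t^2) = (9*B_t^2/2 + 4*t) dt + (3*B_t^3) dB_t

Itô's formula for f(t, x): d f(t, B_t) = (f_t + (1/2) f_xx) dt + f_x dB_t. Compute partials of f(t, x) = 2*t^2 + 3*x^4/4:
  f_t(t,x)  = 4*t
  f_x(t,x)  = 3*x^3
  f_xx(t,x) = 9*x^2
Assemble drift = f_t + (1/2) f_xx = 4*t + 9*x^2/2 and diffusion = f_x = 3*x^3. Substituting x = B_t:
  d(3*B_t^4/4 + 2*t^2) = (9*B_t^2/2 + 4*t) dt + (3*B_t^3) dB_t.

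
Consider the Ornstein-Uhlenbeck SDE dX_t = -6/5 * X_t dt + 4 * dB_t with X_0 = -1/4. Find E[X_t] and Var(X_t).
E[X_t] = -exp(-6*t/5)/4; Var(X_t) = 20/3 - 20*exp(-12*t/5)/3

The OU SDE dX = -theta X dt + sigma dB admits the integrating factor exp(theta t): d(exp(theta t) X_t) = sigma exp(theta t) dB_t. Integrating from 0 to t:
  X_t = x_0 * exp(-theta t) + sigma * int_0^t exp(-theta (t-s)) dB_s.
The Itô integral has mean 0 and (by the Itô isometry) variance sigma^2 * int_0^t exp(-2 theta (t - s)) ds = sigma^2 * (1 - exp(-2 theta t)) / (2 theta).
With theta = 6/5, sigma = 4, x_0 = -1/4:
  E[X_t] = -1/4 * exp(-6/5 t) = -exp(-6*t/5)/4
  Var(X_t) = (4)^2 * (1 - exp(-2*6/5 t)) / (2 * 6/5) = 20/3 - 20*exp(-12*t/5)/3.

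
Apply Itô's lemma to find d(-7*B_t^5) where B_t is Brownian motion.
d(-7*B_t^5) = (-70*B_t^3) dt + (-35*B_t^4) dB_t

Itô's formula for f(B_t) gives d f(B_t) = f'(B_t) dB_t + (1/2) f''(B_t) dt. Compute derivatives of f(x) = -7*x^5:
  f'(x)  = -35*x^4
  f''(x) = -140*x^3
Substitute x = B_t and multiply the f'' term by 1/2:
  drift     = (1/2) * (-140*x^3) evaluated at B_t = -70*B_t^3
  diffusion = (-35*x^4) evaluated at B_t = -35*B_t^4
Therefore d(-7*B_t^5) = (-70*B_t^3) dt + (-35*B_t^4) dB_t.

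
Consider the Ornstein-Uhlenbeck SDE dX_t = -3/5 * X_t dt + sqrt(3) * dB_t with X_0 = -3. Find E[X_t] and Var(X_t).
E[X_t] = -3*exp(-3*t/5); Var(X_t) = 5/2 - 5*exp(-6*t/5)/2

The OU SDE dX = -theta X dt + sigma dB admits the integrating factor exp(theta t): d(exp(theta t) X_t) = sigma exp(theta t) dB_t. Integrating from 0 to t:
  X_t = x_0 * exp(-theta t) + sigma * int_0^t exp(-theta (t-s)) dB_s.
The Itô integral has mean 0 and (by the Itô isometry) variance sigma^2 * int_0^t exp(-2 theta (t - s)) ds = sigma^2 * (1 - exp(-2 theta t)) / (2 theta).
With theta = 3/5, sigma = sqrt(3), x_0 = -3:
  E[X_t] = -3 * exp(-3/5 t) = -3*exp(-3*t/5)
  Var(X_t) = (sqrt(3))^2 * (1 - exp(-2*3/5 t)) / (2 * 3/5) = 5/2 - 5*exp(-6*t/5)/2.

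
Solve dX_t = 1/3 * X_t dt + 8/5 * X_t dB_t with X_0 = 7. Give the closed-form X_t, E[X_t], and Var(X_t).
X_t = 7 * exp((-71/75) t + (8/5) B_t); E[X_t] = 7*exp(t/3); Var(X_t) = 49*(exp(64*t/25) - 1)*exp(2*t/3)

For GBM dX = mu X dt + sigma X dB with X_0 = x_0, apply Itô to Y = log X: dY = (mu - sigma^2/2) dt + sigma dB, so Y_t = log(x_0) + (mu - sigma^2/2) t + sigma B_t and hence X_t = x_0 * exp((mu - sigma^2/2) t + sigma B_t).
With mu = 1/3, sigma = 8/5, x_0 = 7, this gives:
  X_t = 7 * exp((-71/75) * t + (8/5) * B_t).
Since sigma*B_t ~ Normal(0, sigma^2 t), E[exp(sigma*B_t)] = exp(sigma^2 t / 2); so E[X_t] = x_0 * exp((mu - sigma^2/2) t) * exp(sigma^2 t / 2) = x_0 * exp(mu t) = 7*exp(t/3).
Var(X_t) = E[X_t^2] - (E[X_t])^2 = x_0^2 * exp(2 mu t) * (exp(sigma^2 t) - 1) = 49*(exp(64*t/25) - 1)*exp(2*t/3).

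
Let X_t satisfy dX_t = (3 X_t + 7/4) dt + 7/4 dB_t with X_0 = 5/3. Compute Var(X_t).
Var(X_t) = 49*exp(6*t)/96 - 49/96

The variance V(t) = Var(X_t) satisfies V'(t) = 2 a V(t) + c^2 with V(0) = 0 (drift coefficient is linear in X, diffusion is constant). With a = 3, c = 7/4, the solution is
  V(t) = (c^2 / (2 a)) * (exp(2 a t) - 1)
       = ((7/4)^2 / (2*3)) * (exp(6 t) - 1)
       = 49*exp(6*t)/96 - 49/96.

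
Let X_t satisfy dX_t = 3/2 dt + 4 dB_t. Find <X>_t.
<X>_t = 16*t

For an Itô process dX_t = a(t) dt + b(t) dB_t, the quadratic variation is <X>_t = int_0^t b(s)^2 ds (the drift term does not contribute). Here b(s) = 4, so
  b(s)^2 = 16.
Integrating from 0 to t:
  <X>_t = int_0^t (16) ds = 16*t.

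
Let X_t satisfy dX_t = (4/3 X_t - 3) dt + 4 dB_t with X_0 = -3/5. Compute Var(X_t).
Var(X_t) = 6*exp(8*t/3) - 6

The variance V(t) = Var(X_t) satisfies V'(t) = 2 a V(t) + c^2 with V(0) = 0 (drift coefficient is linear in X, diffusion is constant). With a = 4/3, c = 4, the solution is
  V(t) = (c^2 / (2 a)) * (exp(2 a t) - 1)
       = (4^2 / (2*(4/3))) * (exp((8/3) t) - 1)
       = 6*exp(8*t/3) - 6.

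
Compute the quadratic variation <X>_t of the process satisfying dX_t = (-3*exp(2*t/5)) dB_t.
<X>_t = 45*exp(4*t/5)/4 - 45/4

For an Itô process dX_t = a(t) dt + b(t) dB_t, the quadratic variation is <X>_t = int_0^t b(s)^2 ds (the drift term does not contribute). Here b(s) = -3*exp(2*s/5), so
  b(s)^2 = 9*exp(4*s/5).
Integrating from 0 to t:
  <X>_t = int_0^t (9*exp(4*s/5)) ds = 45*exp(4*t/5)/4 - 45/4.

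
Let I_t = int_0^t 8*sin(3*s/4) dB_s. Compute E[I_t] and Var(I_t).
E[I_t] = 0; Var(I_t) = 32*t - 64*sin(3*t/2)/3

The Itô integral of a deterministic integrand f(s) has mean 0 because each increment f(s) * (B_{s+ds} - B_s) has mean 0. By the Itô isometry:
  Var( int_0^t f(s) dB_s ) = E[ (int_0^t f(s) dB_s)^2 ] = int_0^t f(s)^2 ds.
Here f(s) = 8*sin(3*s/4), so f(s)^2 = 64*sin(3*s/4)^2. Integrate:
  int_0^t (64*sin(3*s/4)^2) ds = 32*t - 64*sin(3*t/2)/3.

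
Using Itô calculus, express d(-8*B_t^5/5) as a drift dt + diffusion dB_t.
d(-8*B_t^5/5) = (-16*B_t^3) dt + (-8*B_t^4) dB_t

Itô's formula for f(B_t) gives d f(B_t) = f'(B_t) dB_t + (1/2) f''(B_t) dt. Compute derivatives of f(x) = -8*x^5/5:
  f'(x)  = -8*x^4
  f''(x) = -32*x^3
Substitute x = B_t and multiply the f'' term by 1/2:
  drift     = (1/2) * (-32*x^3) evaluated at B_t = -16*B_t^3
  diffusion = (-8*x^4) evaluated at B_t = -8*B_t^4
Therefore d(-8*B_t^5/5) = (-16*B_t^3) dt + (-8*B_t^4) dB_t.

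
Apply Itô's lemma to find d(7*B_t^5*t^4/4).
d(7*B_t^5*t^4/4) = (B_t^3*t^3*(7*B_t^2 + 35*t/2)) dt + (35*B_t^4*t^4/4) dB_t

Itô's formula for f(t, x): d f(t, B_t) = (f_t + (1/2) f_xx) dt + f_x dB_t. Compute partials of f(t, x) = 7*t^4*x^5/4:
  f_t(t,x)  = 7*t^3*x^5
  f_x(t,x)  = 35*t^4*x^4/4
  f_xx(t,x) = 35*t^4*x^3
Assemble drift = f_t + (1/2) f_xx = t^3*x^3*(35*t/2 + 7*x^2) and diffusion = f_x = 35*t^4*x^4/4. Substituting x = B_t:
  d(7*B_t^5*t^4/4) = (B_t^3*t^3*(7*B_t^2 + 35*t/2)) dt + (35*B_t^4*t^4/4) dB_t.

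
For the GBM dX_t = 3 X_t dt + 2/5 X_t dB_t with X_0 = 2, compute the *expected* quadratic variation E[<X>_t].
E[<X>_t] = 8*exp(154*t/25)/77 - 8/77

<X>_t = int_0^t ((2/5) * X_s)^2 ds. Taking expectation inside the integral: E[<X>_t] = (2/5)^2 * int_0^t E[X_s^2] ds. For GBM, E[X_s^2] = x_0^2 * exp((2 mu + sigma^2) s). Integrating:
  E[<X>_t] = (2/5)^2 * 2^2 * (exp((2*3 + (2/5)^2) t) - 1) / (2*3 + (2/5)^2)
           = (2/5)^2 * 2^2 * (exp((154/25) t) - 1) / (154/25) = 8*exp(154*t/25)/77 - 8/77.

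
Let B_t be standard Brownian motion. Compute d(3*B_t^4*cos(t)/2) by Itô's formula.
d(3*B_t^4*cos(t)/2) = (3*B_t^2*(-B_t^2*sin(t) + 6*cos(t))/2) dt + (6*B_t^3*cos(t)) dB_t

Itô's formula for f(t, x): d f(t, B_t) = (f_t + (1/2) f_xx) dt + f_x dB_t. Compute partials of f(t, x) = 3*x^4*cos(t)/2:
  f_t(t,x)  = -3*x^4*sin(t)/2
  f_x(t,x)  = 6*x^3*cos(t)
  f_xx(t,x) = 18*x^2*cos(t)
Assemble drift = f_t + (1/2) f_xx = 3*x^2*(-x^2*sin(t) + 6*cos(t))/2 and diffusion = f_x = 6*x^3*cos(t). Substituting x = B_t:
  d(3*B_t^4*cos(t)/2) = (3*B_t^2*(-B_t^2*sin(t) + 6*cos(t))/2) dt + (6*B_t^3*cos(t)) dB_t.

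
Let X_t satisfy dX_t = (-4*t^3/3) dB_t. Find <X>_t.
<X>_t = 16*t^7/63

For an Itô process dX_t = a(t) dt + b(t) dB_t, the quadratic variation is <X>_t = int_0^t b(s)^2 ds (the drift term does not contribute). Here b(s) = -4*s^3/3, so
  b(s)^2 = 16*s^6/9.
Integrating from 0 to t:
  <X>_t = int_0^t (16*s^6/9) ds = 16*t^7/63.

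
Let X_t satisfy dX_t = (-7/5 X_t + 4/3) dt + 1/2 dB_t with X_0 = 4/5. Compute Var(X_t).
Var(X_t) = 5/56 - 5*exp(-14*t/5)/56

The variance V(t) = Var(X_t) satisfies V'(t) = 2 a V(t) + c^2 with V(0) = 0 (drift coefficient is linear in X, diffusion is constant). With a = -7/5, c = 1/2, the solution is
  V(t) = (c^2 / (2 a)) * (exp(2 a t) - 1)
       = ((1/2)^2 / (2*(-7/5))) * (exp((-14/5) t) - 1)
       = 5/56 - 5*exp(-14*t/5)/56.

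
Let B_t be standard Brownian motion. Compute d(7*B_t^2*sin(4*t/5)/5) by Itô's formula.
d(7*B_t^2*sin(4*t/5)/5) = (28*B_t^2*cos(4*t/5)/25 + 7*sin(4*t/5)/5) dt + (14*B_t*sin(4*t/5)/5) dB_t

Itô's formula for f(t, x): d f(t, B_t) = (f_t + (1/2) f_xx) dt + f_x dB_t. Compute partials of f(t, x) = 7*x^2*sin(4*t/5)/5:
  f_t(t,x)  = 28*x^2*cos(4*t/5)/25
  f_x(t,x)  = 14*x*sin(4*t/5)/5
  f_xx(t,x) = 14*sin(4*t/5)/5
Assemble drift = f_t + (1/2) f_xx = 28*x^2*cos(4*t/5)/25 + 7*sin(4*t/5)/5 and diffusion = f_x = 14*x*sin(4*t/5)/5. Substituting x = B_t:
  d(7*B_t^2*sin(4*t/5)/5) = (28*B_t^2*cos(4*t/5)/25 + 7*sin(4*t/5)/5) dt + (14*B_t*sin(4*t/5)/5) dB_t.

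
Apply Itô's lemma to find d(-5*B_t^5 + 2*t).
d(-5*B_t^5 + 2*t) = (2 - 50*B_t^3) dt + (-25*B_t^4) dB_t

Itô's formula for f(t, x): d f(t, B_t) = (f_t + (1/2) f_xx) dt + f_x dB_t. Compute partials of f(t, x) = 2*t - 5*x^5:
  f_t(t,x)  = 2
  f_x(t,x)  = -25*x^4
  f_xx(t,x) = -100*x^3
Assemble drift = f_t + (1/2) f_xx = 2 - 50*x^3 and diffusion = f_x = -25*x^4. Substituting x = B_t:
  d(-5*B_t^5 + 2*t) = (2 - 50*B_t^3) dt + (-25*B_t^4) dB_t.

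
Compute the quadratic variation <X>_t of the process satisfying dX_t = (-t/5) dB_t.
<X>_t = t^3/75

For an Itô process dX_t = a(t) dt + b(t) dB_t, the quadratic variation is <X>_t = int_0^t b(s)^2 ds (the drift term does not contribute). Here b(s) = -s/5, so
  b(s)^2 = s^2/25.
Integrating from 0 to t:
  <X>_t = int_0^t (s^2/25) ds = t^3/75.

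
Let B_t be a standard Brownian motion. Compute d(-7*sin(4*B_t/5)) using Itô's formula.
d(-7*sin(4*B_t/5)) = (56*sin(4*B_t/5)/25) dt + (-28*cos(4*B_t/5)/5) dB_t

Itô's formula for f(B_t) gives d f(B_t) = f'(B_t) dB_t + (1/2) f''(B_t) dt. Compute derivatives of f(x) = -7*sin(4*x/5):
  f'(x)  = -28*cos(4*x/5)/5
  f''(x) = 112*sin(4*x/5)/25
Substitute x = B_t and multiply the f'' term by 1/2:
  drift     = (1/2) * (112*sin(4*x/5)/25) evaluated at B_t = 56*sin(4*B_t/5)/25
  diffusion = (-28*cos(4*x/5)/5) evaluated at B_t = -28*cos(4*B_t/5)/5
Therefore d(-7*sin(4*B_t/5)) = (56*sin(4*B_t/5)/25) dt + (-28*cos(4*B_t/5)/5) dB_t.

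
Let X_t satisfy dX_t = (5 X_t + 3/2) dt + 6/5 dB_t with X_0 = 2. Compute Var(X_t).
Var(X_t) = 18*exp(10*t)/125 - 18/125

The variance V(t) = Var(X_t) satisfies V'(t) = 2 a V(t) + c^2 with V(0) = 0 (drift coefficient is linear in X, diffusion is constant). With a = 5, c = 6/5, the solution is
  V(t) = (c^2 / (2 a)) * (exp(2 a t) - 1)
       = ((6/5)^2 / (2*5)) * (exp(10 t) - 1)
       = 18*exp(10*t)/125 - 18/125.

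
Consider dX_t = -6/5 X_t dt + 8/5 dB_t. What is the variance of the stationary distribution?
lim Var(X_t) = 16/15

The OU SDE dX = -theta X dt + sigma dB admits the integrating factor exp(theta t): d(exp(theta t) X_t) = sigma exp(theta t) dB_t. Integrating from 0 to t gives X_t = x_0 * exp(-theta t) + sigma * int_0^t exp(-theta (t-s)) dB_s for any initial x_0. The Itô integral has variance (by the Itô isometry) sigma^2 * int_0^t exp(-2 theta (t - s)) ds = sigma^2 * (1 - exp(-2 theta t)) / (2 theta), independent of x_0.
With theta = 6/5, sigma = 8/5:
  Var(X_t) = (8/5)^2 * (1 - exp(-2*6/5 t)) / (2 * 6/5) = 16/15 - 16*exp(-12*t/5)/15.
As t -> infinity, exp(-2*6/5 t) -> 0, so the stationary variance is sigma^2 / (2 theta) = 16/15.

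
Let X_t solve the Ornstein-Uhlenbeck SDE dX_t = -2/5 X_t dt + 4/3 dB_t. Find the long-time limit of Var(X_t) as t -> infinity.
lim Var(X_t) = 20/9

The OU SDE dX = -theta X dt + sigma dB admits the integrating factor exp(theta t): d(exp(theta t) X_t) = sigma exp(theta t) dB_t. Integrating from 0 to t gives X_t = x_0 * exp(-theta t) + sigma * int_0^t exp(-theta (t-s)) dB_s for any initial x_0. The Itô integral has variance (by the Itô isometry) sigma^2 * int_0^t exp(-2 theta (t - s)) ds = sigma^2 * (1 - exp(-2 theta t)) / (2 theta), independent of x_0.
With theta = 2/5, sigma = 4/3:
  Var(X_t) = (4/3)^2 * (1 - exp(-2*2/5 t)) / (2 * 2/5) = 20/9 - 20*exp(-4*t/5)/9.
As t -> infinity, exp(-2*2/5 t) -> 0, so the stationary variance is sigma^2 / (2 theta) = 20/9.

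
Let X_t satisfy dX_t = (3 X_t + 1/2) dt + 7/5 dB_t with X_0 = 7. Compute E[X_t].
E[X_t] = 43*exp(3*t)/6 - 1/6

Taking expectations and using E[dB_t] = 0, the mean m(t) = E[X_t] satisfies the ODE m'(t) = a m(t) + b with m(0) = x_0. With a = 3, b = 1/2, x_0 = 7, the solution is
  m(t) = x_0 * exp(a t) + (b/a) * (exp(a t) - 1)
       = 7 * exp(3 t) + ((1/2)/3) * (exp(3 t) - 1)
       = 43*exp(3*t)/6 - 1/6.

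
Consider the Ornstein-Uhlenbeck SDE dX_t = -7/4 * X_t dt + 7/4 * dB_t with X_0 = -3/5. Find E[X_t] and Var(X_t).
E[X_t] = -3*exp(-7*t/4)/5; Var(X_t) = 7/8 - 7*exp(-7*t/2)/8

The OU SDE dX = -theta X dt + sigma dB admits the integrating factor exp(theta t): d(exp(theta t) X_t) = sigma exp(theta t) dB_t. Integrating from 0 to t:
  X_t = x_0 * exp(-theta t) + sigma * int_0^t exp(-theta (t-s)) dB_s.
The Itô integral has mean 0 and (by the Itô isometry) variance sigma^2 * int_0^t exp(-2 theta (t - s)) ds = sigma^2 * (1 - exp(-2 theta t)) / (2 theta).
With theta = 7/4, sigma = 7/4, x_0 = -3/5:
  E[X_t] = -3/5 * exp(-7/4 t) = -3*exp(-7*t/4)/5
  Var(X_t) = (7/4)^2 * (1 - exp(-2*7/4 t)) / (2 * 7/4) = 7/8 - 7*exp(-7*t/2)/8.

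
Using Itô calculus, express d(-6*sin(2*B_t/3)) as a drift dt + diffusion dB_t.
d(-6*sin(2*B_t/3)) = (4*sin(2*B_t/3)/3) dt + (-4*cos(2*B_t/3)) dB_t

Itô's formula for f(B_t) gives d f(B_t) = f'(B_t) dB_t + (1/2) f''(B_t) dt. Compute derivatives of f(x) = -6*sin(2*x/3):
  f'(x)  = -4*cos(2*x/3)
  f''(x) = 8*sin(2*x/3)/3
Substitute x = B_t and multiply the f'' term by 1/2:
  drift     = (1/2) * (8*sin(2*x/3)/3) evaluated at B_t = 4*sin(2*B_t/3)/3
  diffusion = (-4*cos(2*x/3)) evaluated at B_t = -4*cos(2*B_t/3)
Therefore d(-6*sin(2*B_t/3)) = (4*sin(2*B_t/3)/3) dt + (-4*cos(2*B_t/3)) dB_t.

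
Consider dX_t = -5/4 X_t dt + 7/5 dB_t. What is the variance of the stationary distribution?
lim Var(X_t) = 98/125

The OU SDE dX = -theta X dt + sigma dB admits the integrating factor exp(theta t): d(exp(theta t) X_t) = sigma exp(theta t) dB_t. Integrating from 0 to t gives X_t = x_0 * exp(-theta t) + sigma * int_0^t exp(-theta (t-s)) dB_s for any initial x_0. The Itô integral has variance (by the Itô isometry) sigma^2 * int_0^t exp(-2 theta (t - s)) ds = sigma^2 * (1 - exp(-2 theta t)) / (2 theta), independent of x_0.
With theta = 5/4, sigma = 7/5:
  Var(X_t) = (7/5)^2 * (1 - exp(-2*5/4 t)) / (2 * 5/4) = 98/125 - 98*exp(-5*t/2)/125.
As t -> infinity, exp(-2*5/4 t) -> 0, so the stationary variance is sigma^2 / (2 theta) = 98/125.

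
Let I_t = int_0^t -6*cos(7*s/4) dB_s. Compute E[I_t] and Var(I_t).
E[I_t] = 0; Var(I_t) = 18*t + 36*sin(7*t/2)/7

The Itô integral of a deterministic integrand f(s) has mean 0 because each increment f(s) * (B_{s+ds} - B_s) has mean 0. By the Itô isometry:
  Var( int_0^t f(s) dB_s ) = E[ (int_0^t f(s) dB_s)^2 ] = int_0^t f(s)^2 ds.
Here f(s) = -6*cos(7*s/4), so f(s)^2 = 36*cos(7*s/4)^2. Integrate:
  int_0^t (36*cos(7*s/4)^2) ds = 18*t + 36*sin(7*t/2)/7.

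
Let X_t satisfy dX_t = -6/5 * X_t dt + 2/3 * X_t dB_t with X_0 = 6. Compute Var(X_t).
Var(X_t) = (36*exp(4*t/9) - 36)*exp(-12*t/5)

For GBM dX = mu X dt + sigma X dB with X_0 = x_0, apply Itô to Y = log X: dY = (mu - sigma^2/2) dt + sigma dB, so Y_t = log(x_0) + (mu - sigma^2/2) t + sigma B_t and hence X_t = x_0 * exp((mu - sigma^2/2) t + sigma B_t).
With mu = -6/5, sigma = 2/3, x_0 = 6, this gives:
  X_t = 6 * exp((-64/45) * t + (2/3) * B_t).
Since sigma*B_t ~ Normal(0, sigma^2 t), E[exp(sigma*B_t)] = exp(sigma^2 t / 2); so E[X_t] = x_0 * exp((mu - sigma^2/2) t) * exp(sigma^2 t / 2) = x_0 * exp(mu t) = 6*exp(-6*t/5).
Var(X_t) = E[X_t^2] - (E[X_t])^2 = x_0^2 * exp(2 mu t) * (exp(sigma^2 t) - 1) = (36*exp(4*t/9) - 36)*exp(-12*t/5).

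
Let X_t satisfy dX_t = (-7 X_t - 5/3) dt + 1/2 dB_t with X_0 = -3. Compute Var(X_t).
Var(X_t) = 1/56 - exp(-14*t)/56

The variance V(t) = Var(X_t) satisfies V'(t) = 2 a V(t) + c^2 with V(0) = 0 (drift coefficient is linear in X, diffusion is constant). With a = -7, c = 1/2, the solution is
  V(t) = (c^2 / (2 a)) * (exp(2 a t) - 1)
       = ((1/2)^2 / (2*(-7))) * (exp((-14) t) - 1)
       = 1/56 - exp(-14*t)/56.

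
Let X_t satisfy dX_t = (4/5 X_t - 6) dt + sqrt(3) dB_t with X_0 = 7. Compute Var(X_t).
Var(X_t) = 15*exp(8*t/5)/8 - 15/8

The variance V(t) = Var(X_t) satisfies V'(t) = 2 a V(t) + c^2 with V(0) = 0 (drift coefficient is linear in X, diffusion is constant). With a = 4/5, c = sqrt(3), the solution is
  V(t) = (c^2 / (2 a)) * (exp(2 a t) - 1)
       = (sqrt(3)^2 / (2*(4/5))) * (exp((8/5) t) - 1)
       = 15*exp(8*t/5)/8 - 15/8.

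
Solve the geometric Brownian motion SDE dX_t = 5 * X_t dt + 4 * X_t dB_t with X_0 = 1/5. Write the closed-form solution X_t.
X_t = 1/5 * exp((-3) * t + (4) * B_t)

For GBM dX = mu X dt + sigma X dB with X_0 = x_0, apply Itô to Y = log X: dY = (mu - sigma^2/2) dt + sigma dB, so Y_t = log(x_0) + (mu - sigma^2/2) t + sigma B_t and hence X_t = x_0 * exp((mu - sigma^2/2) t + sigma B_t).
With mu = 5, sigma = 4, x_0 = 1/5, this gives:
  X_t = 1/5 * exp((-3) * t + (4) * B_t).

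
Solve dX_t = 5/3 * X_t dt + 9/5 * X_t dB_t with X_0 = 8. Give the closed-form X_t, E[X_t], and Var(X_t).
X_t = 8 * exp((7/150) t + (9/5) B_t); E[X_t] = 8*exp(5*t/3); Var(X_t) = 64*(exp(81*t/25) - 1)*exp(10*t/3)

For GBM dX = mu X dt + sigma X dB with X_0 = x_0, apply Itô to Y = log X: dY = (mu - sigma^2/2) dt + sigma dB, so Y_t = log(x_0) + (mu - sigma^2/2) t + sigma B_t and hence X_t = x_0 * exp((mu - sigma^2/2) t + sigma B_t).
With mu = 5/3, sigma = 9/5, x_0 = 8, this gives:
  X_t = 8 * exp((7/150) * t + (9/5) * B_t).
Since sigma*B_t ~ Normal(0, sigma^2 t), E[exp(sigma*B_t)] = exp(sigma^2 t / 2); so E[X_t] = x_0 * exp((mu - sigma^2/2) t) * exp(sigma^2 t / 2) = x_0 * exp(mu t) = 8*exp(5*t/3).
Var(X_t) = E[X_t^2] - (E[X_t])^2 = x_0^2 * exp(2 mu t) * (exp(sigma^2 t) - 1) = 64*(exp(81*t/25) - 1)*exp(10*t/3).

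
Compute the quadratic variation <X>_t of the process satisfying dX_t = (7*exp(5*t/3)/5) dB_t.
<X>_t = 147*exp(10*t/3)/250 - 147/250

For an Itô process dX_t = a(t) dt + b(t) dB_t, the quadratic variation is <X>_t = int_0^t b(s)^2 ds (the drift term does not contribute). Here b(s) = 7*exp(5*s/3)/5, so
  b(s)^2 = 49*exp(10*s/3)/25.
Integrating from 0 to t:
  <X>_t = int_0^t (49*exp(10*s/3)/25) ds = 147*exp(10*t/3)/250 - 147/250.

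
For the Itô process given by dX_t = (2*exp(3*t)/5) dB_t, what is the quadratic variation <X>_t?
<X>_t = 2*exp(6*t)/75 - 2/75

For an Itô process dX_t = a(t) dt + b(t) dB_t, the quadratic variation is <X>_t = int_0^t b(s)^2 ds (the drift term does not contribute). Here b(s) = 2*exp(3*s)/5, so
  b(s)^2 = 4*exp(6*s)/25.
Integrating from 0 to t:
  <X>_t = int_0^t (4*exp(6*s)/25) ds = 2*exp(6*t)/75 - 2/75.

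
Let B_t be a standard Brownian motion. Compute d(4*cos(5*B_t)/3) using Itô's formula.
d(4*cos(5*B_t)/3) = (-50*cos(5*B_t)/3) dt + (-20*sin(5*B_t)/3) dB_t

Itô's formula for f(B_t) gives d f(B_t) = f'(B_t) dB_t + (1/2) f''(B_t) dt. Compute derivatives of f(x) = 4*cos(5*x)/3:
  f'(x)  = -20*sin(5*x)/3
  f''(x) = -100*cos(5*x)/3
Substitute x = B_t and multiply the f'' term by 1/2:
  drift     = (1/2) * (-100*cos(5*x)/3) evaluated at B_t = -50*cos(5*B_t)/3
  diffusion = (-20*sin(5*x)/3) evaluated at B_t = -20*sin(5*B_t)/3
Therefore d(4*cos(5*B_t)/3) = (-50*cos(5*B_t)/3) dt + (-20*sin(5*B_t)/3) dB_t.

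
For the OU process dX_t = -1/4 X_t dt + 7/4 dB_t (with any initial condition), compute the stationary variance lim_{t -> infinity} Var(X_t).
lim Var(X_t) = 49/8

The OU SDE dX = -theta X dt + sigma dB admits the integrating factor exp(theta t): d(exp(theta t) X_t) = sigma exp(theta t) dB_t. Integrating from 0 to t gives X_t = x_0 * exp(-theta t) + sigma * int_0^t exp(-theta (t-s)) dB_s for any initial x_0. The Itô integral has variance (by the Itô isometry) sigma^2 * int_0^t exp(-2 theta (t - s)) ds = sigma^2 * (1 - exp(-2 theta t)) / (2 theta), independent of x_0.
With theta = 1/4, sigma = 7/4:
  Var(X_t) = (7/4)^2 * (1 - exp(-2*1/4 t)) / (2 * 1/4) = 49/8 - 49*exp(-t/2)/8.
As t -> infinity, exp(-2*1/4 t) -> 0, so the stationary variance is sigma^2 / (2 theta) = 49/8.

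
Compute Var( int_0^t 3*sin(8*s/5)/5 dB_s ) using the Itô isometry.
Var = 9*t/50 - 9*sin(8*t/5)*cos(8*t/5)/80

The Itô integral of a deterministic integrand f(s) has mean 0 because each increment f(s) * (B_{s+ds} - B_s) has mean 0. By the Itô isometry:
  Var( int_0^t f(s) dB_s ) = E[ (int_0^t f(s) dB_s)^2 ] = int_0^t f(s)^2 ds.
Here f(s) = 3*sin(8*s/5)/5, so f(s)^2 = 9*sin(8*s/5)^2/25. Integrate:
  int_0^t (9*sin(8*s/5)^2/25) ds = 9*t/50 - 9*sin(8*t/5)*cos(8*t/5)/80.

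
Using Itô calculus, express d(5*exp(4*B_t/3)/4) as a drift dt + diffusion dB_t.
d(5*exp(4*B_t/3)/4) = (10*exp(4*B_t/3)/9) dt + (5*exp(4*B_t/3)/3) dB_t

Itô's formula for f(B_t) gives d f(B_t) = f'(B_t) dB_t + (1/2) f''(B_t) dt. Compute derivatives of f(x) = 5*exp(4*x/3)/4:
  f'(x)  = 5*exp(4*x/3)/3
  f''(x) = 20*exp(4*x/3)/9
Substitute x = B_t and multiply the f'' term by 1/2:
  drift     = (1/2) * (20*exp(4*x/3)/9) evaluated at B_t = 10*exp(4*B_t/3)/9
  diffusion = (5*exp(4*x/3)/3) evaluated at B_t = 5*exp(4*B_t/3)/3
Therefore d(5*exp(4*B_t/3)/4) = (10*exp(4*B_t/3)/9) dt + (5*exp(4*B_t/3)/3) dB_t.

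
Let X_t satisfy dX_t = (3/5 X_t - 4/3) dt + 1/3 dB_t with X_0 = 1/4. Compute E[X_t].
E[X_t] = 20/9 - 71*exp(3*t/5)/36

Taking expectations and using E[dB_t] = 0, the mean m(t) = E[X_t] satisfies the ODE m'(t) = a m(t) + b with m(0) = x_0. With a = 3/5, b = -4/3, x_0 = 1/4, the solution is
  m(t) = x_0 * exp(a t) + (b/a) * (exp(a t) - 1)
       = (1/4) * exp((3/5) t) + ((-4/3)/(3/5)) * (exp((3/5) t) - 1)
       = 20/9 - 71*exp(3*t/5)/36.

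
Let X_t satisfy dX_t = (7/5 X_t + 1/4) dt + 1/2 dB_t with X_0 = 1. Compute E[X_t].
E[X_t] = 33*exp(7*t/5)/28 - 5/28

Taking expectations and using E[dB_t] = 0, the mean m(t) = E[X_t] satisfies the ODE m'(t) = a m(t) + b with m(0) = x_0. With a = 7/5, b = 1/4, x_0 = 1, the solution is
  m(t) = x_0 * exp(a t) + (b/a) * (exp(a t) - 1)
       = 1 * exp((7/5) t) + ((1/4)/(7/5)) * (exp((7/5) t) - 1)
       = 33*exp(7*t/5)/28 - 5/28.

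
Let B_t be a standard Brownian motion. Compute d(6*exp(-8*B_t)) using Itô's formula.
d(6*exp(-8*B_t)) = (192*exp(-8*B_t)) dt + (-48*exp(-8*B_t)) dB_t

Itô's formula for f(B_t) gives d f(B_t) = f'(B_t) dB_t + (1/2) f''(B_t) dt. Compute derivatives of f(x) = 6*exp(-8*x):
  f'(x)  = -48*exp(-8*x)
  f''(x) = 384*exp(-8*x)
Substitute x = B_t and multiply the f'' term by 1/2:
  drift     = (1/2) * (384*exp(-8*x)) evaluated at B_t = 192*exp(-8*B_t)
  diffusion = (-48*exp(-8*x)) evaluated at B_t = -48*exp(-8*B_t)
Therefore d(6*exp(-8*B_t)) = (192*exp(-8*B_t)) dt + (-48*exp(-8*B_t)) dB_t.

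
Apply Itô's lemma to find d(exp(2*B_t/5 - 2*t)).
d(exp(2*B_t/5 - 2*t)) = (-48*exp(2*B_t/5 - 2*t)/25) dt + (2*exp(2*B_t/5 - 2*t)/5) dB_t

Itô's formula for f(t, x): d f(t, B_t) = (f_t + (1/2) f_xx) dt + f_x dB_t. Compute partials of f(t, x) = exp(-2*t + 2*x/5):
  f_t(t,x)  = -2*exp(-2*t + 2*x/5)
  f_x(t,x)  = 2*exp(-2*t + 2*x/5)/5
  f_xx(t,x) = 4*exp(-2*t + 2*x/5)/25
Assemble drift = f_t + (1/2) f_xx = -48*exp(-2*t + 2*x/5)/25 and diffusion = f_x = 2*exp(-2*t + 2*x/5)/5. Substituting x = B_t:
  d(exp(2*B_t/5 - 2*t)) = (-48*exp(2*B_t/5 - 2*t)/25) dt + (2*exp(2*B_t/5 - 2*t)/5) dB_t.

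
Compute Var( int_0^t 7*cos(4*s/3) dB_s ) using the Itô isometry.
Var = 49*t/2 + 147*sin(4*t/3)*cos(4*t/3)/8

The Itô integral of a deterministic integrand f(s) has mean 0 because each increment f(s) * (B_{s+ds} - B_s) has mean 0. By the Itô isometry:
  Var( int_0^t f(s) dB_s ) = E[ (int_0^t f(s) dB_s)^2 ] = int_0^t f(s)^2 ds.
Here f(s) = 7*cos(4*s/3), so f(s)^2 = 49*cos(4*s/3)^2. Integrate:
  int_0^t (49*cos(4*s/3)^2) ds = 49*t/2 + 147*sin(4*t/3)*cos(4*t/3)/8.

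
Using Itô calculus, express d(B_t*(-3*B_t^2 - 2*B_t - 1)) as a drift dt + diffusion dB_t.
d(B_t*(-3*B_t^2 - 2*B_t - 1)) = (-9*B_t - 2) dt + (-9*B_t^2 - 4*B_t - 1) dB_t

Itô's formula for f(B_t) gives d f(B_t) = f'(B_t) dB_t + (1/2) f''(B_t) dt. Compute derivatives of f(x) = x*(-3*x^2 - 2*x - 1):
  f'(x)  = -9*x^2 - 4*x - 1
  f''(x) = -18*x - 4
Substitute x = B_t and multiply the f'' term by 1/2:
  drift     = (1/2) * (-18*x - 4) evaluated at B_t = -9*B_t - 2
  diffusion = (-9*x^2 - 4*x - 1) evaluated at B_t = -9*B_t^2 - 4*B_t - 1
Therefore d(B_t*(-3*B_t^2 - 2*B_t - 1)) = (-9*B_t - 2) dt + (-9*B_t^2 - 4*B_t - 1) dB_t.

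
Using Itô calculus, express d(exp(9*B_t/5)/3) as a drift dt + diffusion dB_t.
d(exp(9*B_t/5)/3) = (27*exp(9*B_t/5)/50) dt + (3*exp(9*B_t/5)/5) dB_t

Itô's formula for f(B_t) gives d f(B_t) = f'(B_t) dB_t + (1/2) f''(B_t) dt. Compute derivatives of f(x) = exp(9*x/5)/3:
  f'(x)  = 3*exp(9*x/5)/5
  f''(x) = 27*exp(9*x/5)/25
Substitute x = B_t and multiply the f'' term by 1/2:
  drift     = (1/2) * (27*exp(9*x/5)/25) evaluated at B_t = 27*exp(9*B_t/5)/50
  diffusion = (3*exp(9*x/5)/5) evaluated at B_t = 3*exp(9*B_t/5)/5
Therefore d(exp(9*B_t/5)/3) = (27*exp(9*B_t/5)/50) dt + (3*exp(9*B_t/5)/5) dB_t.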